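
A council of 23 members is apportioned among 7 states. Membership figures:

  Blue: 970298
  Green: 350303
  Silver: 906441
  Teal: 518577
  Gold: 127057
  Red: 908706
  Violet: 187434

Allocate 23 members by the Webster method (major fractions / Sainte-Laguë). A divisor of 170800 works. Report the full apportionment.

Blue: 6, Green: 2, Silver: 5, Teal: 3, Gold: 1, Red: 5, Violet: 1

With modified divisor 170800: modified quotas Blue 5.681, Green 2.051, Silver 5.307, Teal 3.036, Gold 0.744, Red 5.320, Violet 1.097.
Rounding to the nearest integer: Blue 6, Green 2, Silver 5, Teal 3, Gold 1, Red 5, Violet 1 (total 23).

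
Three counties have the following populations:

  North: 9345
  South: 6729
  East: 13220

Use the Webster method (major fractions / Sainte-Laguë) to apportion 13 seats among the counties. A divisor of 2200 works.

With modified divisor 2200: modified quotas North 4.248, South 3.059, East 6.009.
Rounding to the nearest integer: North 4, South 3, East 6 (total 13).

North 4; South 3; East 6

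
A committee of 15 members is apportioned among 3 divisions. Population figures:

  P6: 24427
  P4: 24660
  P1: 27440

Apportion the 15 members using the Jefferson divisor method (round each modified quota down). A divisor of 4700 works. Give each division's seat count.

With modified divisor 4700: modified quotas P6 5.197, P4 5.247, P1 5.838.
Rounding down: P6 5, P4 5, P1 5 (total 15).

P6: 5; P4: 5; P1: 5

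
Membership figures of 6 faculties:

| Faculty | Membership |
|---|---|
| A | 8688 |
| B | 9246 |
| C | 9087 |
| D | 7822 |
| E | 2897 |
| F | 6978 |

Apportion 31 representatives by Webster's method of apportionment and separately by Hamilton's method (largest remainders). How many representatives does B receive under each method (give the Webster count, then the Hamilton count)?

7 and 6

Webster: A 6, B 7, C 6, D 5, E 2, F 5.
Hamilton: A 6, B 6, C 6, D 6, E 2, F 5.
B gets 7 under Webster and 6 under Hamilton.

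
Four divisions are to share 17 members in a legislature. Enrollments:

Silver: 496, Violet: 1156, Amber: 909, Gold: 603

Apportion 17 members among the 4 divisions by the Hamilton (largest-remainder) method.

Silver 3; Violet 6; Amber 5; Gold 3

The standard divisor is 3164/17 ≈ 186.118.
Standard quotas: Silver 2.665, Violet 6.211, Amber 4.884, Gold 3.240.
Lower quotas: Silver 2, Violet 6, Amber 4, Gold 3 (sum 15, leaving 2 seats).
Remainders in descending order: Amber 0.884, Silver 0.665, Gold 0.240, Violet 0.211.
Largest remainders: Amber, Silver receive the extra seats.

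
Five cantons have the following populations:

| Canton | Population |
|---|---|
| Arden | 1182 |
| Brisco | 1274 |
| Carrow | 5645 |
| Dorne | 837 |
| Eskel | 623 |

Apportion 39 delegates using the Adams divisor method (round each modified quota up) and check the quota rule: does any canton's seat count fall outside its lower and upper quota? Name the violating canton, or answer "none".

Standard quotas: Arden 4.821, Brisco 5.197, Carrow 23.026, Dorne 3.414, Eskel 2.541.
Adams allocation: Arden 5, Brisco 5, Carrow 22, Dorne 4, Eskel 3.
Carrow has quota 23.026 (lower 23, upper 24) but receives 22 — outside the quota interval.

Carrow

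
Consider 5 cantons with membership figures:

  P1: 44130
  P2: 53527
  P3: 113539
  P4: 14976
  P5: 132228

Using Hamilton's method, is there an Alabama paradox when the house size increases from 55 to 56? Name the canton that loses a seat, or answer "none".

none

At 55 seats: P1 7, P2 8, P3 18, P4 2, P5 20.
At 56 seats: P1 7, P2 8, P3 18, P4 2, P5 21.
No canton's allocation decreased.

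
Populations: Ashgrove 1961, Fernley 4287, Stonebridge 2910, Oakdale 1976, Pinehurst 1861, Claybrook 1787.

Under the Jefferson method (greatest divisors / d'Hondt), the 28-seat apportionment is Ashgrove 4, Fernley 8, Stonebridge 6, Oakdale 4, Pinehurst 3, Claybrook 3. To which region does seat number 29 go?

Priority for the next seat is population ÷ (current seats + 1).
Priorities: Ashgrove 392.200, Fernley 476.333, Stonebridge 415.714, Oakdale 395.200, Pinehurst 465.250, Claybrook 446.750.
Highest priority: Fernley.

Fernley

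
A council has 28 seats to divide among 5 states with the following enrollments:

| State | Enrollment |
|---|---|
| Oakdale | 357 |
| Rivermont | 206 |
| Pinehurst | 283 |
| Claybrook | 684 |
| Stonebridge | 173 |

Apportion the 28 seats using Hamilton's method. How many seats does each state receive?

Oakdale: 6, Rivermont: 3, Pinehurst: 5, Claybrook: 11, Stonebridge: 3

The standard divisor is 1703/28 ≈ 60.821.
Standard quotas: Oakdale 5.870, Rivermont 3.387, Pinehurst 4.653, Claybrook 11.246, Stonebridge 2.844.
Lower quotas: Oakdale 5, Rivermont 3, Pinehurst 4, Claybrook 11, Stonebridge 2 (sum 25, leaving 3 seats).
Remainders in descending order: Oakdale 0.870, Stonebridge 0.844, Pinehurst 0.653, Rivermont 0.387, Claybrook 0.246.
Largest remainders: Oakdale, Stonebridge, Pinehurst receive the extra seats.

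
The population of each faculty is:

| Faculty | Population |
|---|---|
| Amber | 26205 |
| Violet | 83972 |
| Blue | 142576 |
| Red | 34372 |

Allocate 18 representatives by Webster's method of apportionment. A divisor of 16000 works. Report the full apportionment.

With modified divisor 16000: modified quotas Amber 1.638, Violet 5.248, Blue 8.911, Red 2.148.
Rounding to the nearest integer: Amber 2, Violet 5, Blue 9, Red 2 (total 18).

Amber: 2, Violet: 5, Blue: 9, Red: 2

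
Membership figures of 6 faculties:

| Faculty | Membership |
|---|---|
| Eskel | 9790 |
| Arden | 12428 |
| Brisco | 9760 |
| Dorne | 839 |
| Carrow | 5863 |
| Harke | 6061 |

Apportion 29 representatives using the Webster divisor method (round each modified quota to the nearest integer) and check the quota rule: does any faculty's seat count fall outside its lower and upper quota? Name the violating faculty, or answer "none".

Standard quotas: Eskel 6.346, Arden 8.056, Brisco 6.326, Dorne 0.544, Carrow 3.800, Harke 3.929.
Webster allocation: Eskel 6, Arden 8, Brisco 6, Dorne 1, Carrow 4, Harke 4.
Every allocation lies between the lower and upper quota.

none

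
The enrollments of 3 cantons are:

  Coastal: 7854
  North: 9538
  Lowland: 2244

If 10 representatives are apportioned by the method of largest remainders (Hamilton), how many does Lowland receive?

1

Standard divisor: 19636 ÷ 10 ≈ 1963.6.
Standard quotas: Coastal 3.9998, North 4.8574, Lowland 1.1428.
Lower quotas: Coastal 3, North 4, Lowland 1 (sum 8, leaving 2 seats).
Remainders in descending order: Coastal 0.9998, North 0.8574, Lowland 0.1428.
Largest remainders: Coastal, North receive the extra seats.
Lowland receives 1.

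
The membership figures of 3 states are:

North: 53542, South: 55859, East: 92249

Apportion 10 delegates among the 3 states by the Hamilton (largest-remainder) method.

North=3; South=3; East=4

Total 201650; standard divisor 201650/10 = 20165.
Standard quotas: North 2.6552, South 2.7701, East 4.5747.
Lower quotas: North 2, South 2, East 4 (sum 8, leaving 2 seats).
Remainders in descending order: South 0.7701, North 0.6552, East 0.5747.
Largest remainders: South, North receive the extra seats.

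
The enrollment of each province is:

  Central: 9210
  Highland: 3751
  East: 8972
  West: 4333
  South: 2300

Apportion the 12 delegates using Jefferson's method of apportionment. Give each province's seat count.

Standard divisor 28566/12 ≈ 2380.5; standard quotas: Central 3.869, Highland 1.576, East 3.769, West 1.820, South 0.966.
Rounding down gives 3, 1, 3, 1, 0 = 8 seats, so the divisor must be adjusted.
With modified divisor 2000: modified quotas Central 4.605, Highland 1.875, East 4.486, West 2.167, South 1.150.
Rounding down: Central 4, Highland 1, East 4, West 2, South 1 (total 12).

Central 4; Highland 1; East 4; West 2; South 1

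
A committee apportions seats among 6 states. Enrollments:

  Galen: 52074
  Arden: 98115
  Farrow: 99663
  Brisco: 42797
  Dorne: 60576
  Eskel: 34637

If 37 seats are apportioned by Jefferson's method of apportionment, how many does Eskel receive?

Standard divisor 387862/37 ≈ 10482.757; standard quotas: Galen 4.968, Arden 9.360, Farrow 9.507, Brisco 4.083, Dorne 5.779, Eskel 3.304.
Rounding down gives 4, 9, 9, 4, 5, 3 = 34 seats, so the divisor must be adjusted.
With modified divisor 9900: modified quotas Galen 5.260, Arden 9.911, Farrow 10.067, Brisco 4.323, Dorne 6.119, Eskel 3.499.
Rounding down: Galen 5, Arden 9, Farrow 10, Brisco 4, Dorne 6, Eskel 3 (total 37).
Eskel receives 3.

3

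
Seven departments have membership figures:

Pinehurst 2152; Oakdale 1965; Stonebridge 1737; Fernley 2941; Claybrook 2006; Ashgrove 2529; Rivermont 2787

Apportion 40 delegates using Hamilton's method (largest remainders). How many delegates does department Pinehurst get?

6

Total 16117; standard divisor 16117/40 ≈ 402.925.
Standard quotas: Pinehurst 5.341, Oakdale 4.877, Stonebridge 4.311, Fernley 7.299, Claybrook 4.979, Ashgrove 6.277, Rivermont 6.917.
Lower quotas: Pinehurst 5, Oakdale 4, Stonebridge 4, Fernley 7, Claybrook 4, Ashgrove 6, Rivermont 6 (sum 36, leaving 4 seats).
Remainders in descending order: Claybrook 0.979, Rivermont 0.917, Oakdale 0.877, Pinehurst 0.341, Stonebridge 0.311, Fernley 0.299, Ashgrove 0.277.
Largest remainders: Claybrook, Rivermont, Oakdale, Pinehurst receive the extra seats.
Pinehurst receives 6.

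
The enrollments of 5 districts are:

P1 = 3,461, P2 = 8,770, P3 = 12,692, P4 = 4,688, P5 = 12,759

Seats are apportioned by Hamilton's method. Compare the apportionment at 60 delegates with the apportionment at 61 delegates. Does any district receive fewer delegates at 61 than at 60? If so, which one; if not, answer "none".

none

At 60 seats: P1 5, P2 12, P3 18, P4 7, P5 18.
At 61 seats: P1 5, P2 13, P3 18, P4 7, P5 18.
No district's allocation decreased.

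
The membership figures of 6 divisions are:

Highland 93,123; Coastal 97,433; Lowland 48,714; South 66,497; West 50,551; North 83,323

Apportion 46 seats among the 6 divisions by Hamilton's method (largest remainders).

Standard divisor: 439641 ÷ 46 ≈ 9557.413.
Standard quotas: Highland 9.7435, Coastal 10.1945, Lowland 5.0970, South 6.9576, West 5.2892, North 8.7182.
Lower quotas: Highland 9, Coastal 10, Lowland 5, South 6, West 5, North 8 (sum 43, leaving 3 seats).
Remainders in descending order: South 0.9576, Highland 0.7435, North 0.7182, West 0.2892, Coastal 0.1945, Lowland 0.0970.
The surplus seats go to South, Highland, North.

Highland 10, Coastal 10, Lowland 5, South 7, West 5, North 9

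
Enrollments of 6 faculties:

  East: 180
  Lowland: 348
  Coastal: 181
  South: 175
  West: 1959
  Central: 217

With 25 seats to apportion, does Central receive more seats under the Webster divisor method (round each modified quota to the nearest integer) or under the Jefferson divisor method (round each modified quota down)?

Webster

Webster: East 1, Lowland 3, Coastal 2, South 1, West 16, Central 2.
Jefferson: East 1, Lowland 3, Coastal 1, South 1, West 18, Central 1.
Central gets 2 under Webster and 1 under Jefferson.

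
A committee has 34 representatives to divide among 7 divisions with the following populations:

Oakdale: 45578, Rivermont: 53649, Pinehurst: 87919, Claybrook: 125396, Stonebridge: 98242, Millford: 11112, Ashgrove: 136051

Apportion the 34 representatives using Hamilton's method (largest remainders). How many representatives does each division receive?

The standard divisor is 557947/34 ≈ 16410.206.
Standard quotas: Oakdale 2.7774, Rivermont 3.2692, Pinehurst 5.3576, Claybrook 7.6413, Stonebridge 5.9866, Millford 0.6771, Ashgrove 8.2906.
Lower quotas: Oakdale 2, Rivermont 3, Pinehurst 5, Claybrook 7, Stonebridge 5, Millford 0, Ashgrove 8 (sum 30, leaving 4 seats).
Remainders in descending order: Stonebridge 0.9866, Oakdale 0.7774, Millford 0.6771, Claybrook 0.6413, Pinehurst 0.3576, Ashgrove 0.2906, Rivermont 0.2692.
The surplus seats go to Stonebridge, Oakdale, Millford, Claybrook.

Oakdale 3, Rivermont 3, Pinehurst 5, Claybrook 8, Stonebridge 6, Millford 1, Ashgrove 8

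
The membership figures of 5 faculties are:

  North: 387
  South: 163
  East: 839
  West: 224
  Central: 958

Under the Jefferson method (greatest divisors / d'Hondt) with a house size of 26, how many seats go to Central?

10

Standard divisor 2571/26 ≈ 98.885; standard quotas: North 3.914, South 1.648, East 8.485, West 2.265, Central 9.688.
Rounding down gives 3, 1, 8, 2, 9 = 23 seats, so the divisor must be adjusted.
With modified divisor 90: modified quotas North 4.300, South 1.811, East 9.322, West 2.489, Central 10.644.
Rounding down: North 4, South 1, East 9, West 2, Central 10 (total 26).
Central receives 10.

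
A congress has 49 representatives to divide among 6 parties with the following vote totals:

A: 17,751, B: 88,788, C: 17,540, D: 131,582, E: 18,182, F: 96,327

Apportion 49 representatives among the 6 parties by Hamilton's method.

A: 2, B: 12, C: 2, D: 18, E: 2, F: 13

The standard divisor is 370170/49 ≈ 7554.49.
Standard quotas: A 2.3497, B 11.7530, C 2.3218, D 17.4177, E 2.4068, F 12.7510.
Lower quotas: A 2, B 11, C 2, D 17, E 2, F 12 (sum 46, leaving 3 seats).
Remainders in descending order: B 0.7530, F 0.7510, D 0.4177, E 0.4068, A 0.3497, C 0.3218.
Largest remainders: B, F, D receive the extra seats.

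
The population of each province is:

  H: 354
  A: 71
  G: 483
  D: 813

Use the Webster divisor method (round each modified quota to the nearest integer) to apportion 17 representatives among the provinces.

Standard divisor 1721/17 ≈ 101.235; standard quotas: H 3.497, A 0.701, G 4.771, D 8.031.
Rounding to the nearest integer gives H 3, A 1, G 5, D 8 — total 17, matching the house size, so no adjustment is needed.

H 3; A 1; G 5; D 8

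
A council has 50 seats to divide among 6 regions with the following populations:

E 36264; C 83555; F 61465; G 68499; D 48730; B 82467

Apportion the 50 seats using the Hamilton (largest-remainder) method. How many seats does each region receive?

The standard divisor is 380980/50 ≈ 7619.6.
Standard quotas: E 4.7593, C 10.9658, F 8.0667, G 8.9898, D 6.3953, B 10.8230.
Lower quotas: E 4, C 10, F 8, G 8, D 6, B 10 (sum 46, leaving 4 seats).
Remainders in descending order: G 0.9898, C 0.9658, B 0.8230, E 0.7593, D 0.3953, F 0.0667.
The surplus seats go to G, C, B, E.

E 5, C 11, F 8, G 9, D 6, B 11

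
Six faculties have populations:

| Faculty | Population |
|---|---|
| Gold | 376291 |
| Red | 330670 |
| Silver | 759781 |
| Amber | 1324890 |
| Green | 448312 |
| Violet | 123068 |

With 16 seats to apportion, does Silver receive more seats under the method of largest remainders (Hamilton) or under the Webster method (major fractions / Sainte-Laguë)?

Hamilton

Hamilton: Gold 2, Red 1, Silver 4, Amber 6, Green 2, Violet 1.
Webster: Gold 2, Red 2, Silver 3, Amber 6, Green 2, Violet 1.
Silver gets 4 under Hamilton and 3 under Webster.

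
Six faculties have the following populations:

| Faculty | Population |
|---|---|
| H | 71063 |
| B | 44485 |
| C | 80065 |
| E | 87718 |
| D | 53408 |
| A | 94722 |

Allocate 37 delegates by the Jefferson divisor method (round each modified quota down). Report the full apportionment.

H: 6, B: 4, C: 7, E: 8, D: 4, A: 8

Standard divisor 431461/37 ≈ 11661.108; standard quotas: H 6.094, B 3.815, C 6.866, E 7.522, D 4.580, A 8.123.
Rounding down gives 6, 3, 6, 7, 4, 8 = 34 seats, so the divisor must be adjusted.
With modified divisor 10800: modified quotas H 6.580, B 4.119, C 7.413, E 8.122, D 4.945, A 8.771.
Rounding down: H 6, B 4, C 7, E 8, D 4, A 8 (total 37).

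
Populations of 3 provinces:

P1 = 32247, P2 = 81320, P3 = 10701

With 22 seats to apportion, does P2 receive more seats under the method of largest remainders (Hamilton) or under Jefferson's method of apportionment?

Jefferson

Hamilton: P1 6, P2 14, P3 2.
Jefferson: P1 6, P2 15, P3 1.
P2 gets 14 under Hamilton and 15 under Jefferson.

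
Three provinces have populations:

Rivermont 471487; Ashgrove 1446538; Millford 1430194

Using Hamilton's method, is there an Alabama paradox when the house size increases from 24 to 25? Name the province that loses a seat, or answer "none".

At 24 seats: Rivermont 4, Ashgrove 10, Millford 10.
At 25 seats: Rivermont 3, Ashgrove 11, Millford 11.
Rivermont drops from 4 to 3.

Rivermont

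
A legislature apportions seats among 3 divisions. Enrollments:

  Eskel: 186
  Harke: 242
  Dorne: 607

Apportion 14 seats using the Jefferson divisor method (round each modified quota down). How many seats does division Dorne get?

9

Standard divisor 1035/14 ≈ 73.929; standard quotas: Eskel 2.516, Harke 3.273, Dorne 8.211.
Rounding down gives 2, 3, 8 = 13 seats, so the divisor must be adjusted.
With modified divisor 65: modified quotas Eskel 2.862, Harke 3.723, Dorne 9.338.
Rounding down: Eskel 2, Harke 3, Dorne 9 (total 14).
Dorne receives 9.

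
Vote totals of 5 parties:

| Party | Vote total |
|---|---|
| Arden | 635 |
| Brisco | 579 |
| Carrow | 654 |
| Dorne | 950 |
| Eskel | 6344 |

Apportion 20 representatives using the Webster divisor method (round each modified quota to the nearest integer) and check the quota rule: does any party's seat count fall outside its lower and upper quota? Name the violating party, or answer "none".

Standard quotas: Arden 1.386, Brisco 1.264, Carrow 1.428, Dorne 2.074, Eskel 13.849.
Webster allocation: Arden 1, Brisco 1, Carrow 1, Dorne 2, Eskel 15.
Eskel has quota 13.849 (lower 13, upper 14) but receives 15 — outside the quota interval.

Eskel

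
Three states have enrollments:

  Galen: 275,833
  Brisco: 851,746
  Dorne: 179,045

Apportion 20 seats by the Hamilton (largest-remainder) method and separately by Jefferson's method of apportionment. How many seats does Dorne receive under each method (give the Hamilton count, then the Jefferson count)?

Hamilton: Galen 4, Brisco 13, Dorne 3.
Jefferson: Galen 4, Brisco 14, Dorne 2.
Dorne gets 3 under Hamilton and 2 under Jefferson.

3 and 2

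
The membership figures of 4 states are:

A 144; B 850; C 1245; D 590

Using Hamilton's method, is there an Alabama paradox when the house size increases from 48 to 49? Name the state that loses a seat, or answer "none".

A

At 48 seats: A 3, B 14, C 21, D 10.
At 49 seats: A 2, B 15, C 22, D 10.
A drops from 3 to 2.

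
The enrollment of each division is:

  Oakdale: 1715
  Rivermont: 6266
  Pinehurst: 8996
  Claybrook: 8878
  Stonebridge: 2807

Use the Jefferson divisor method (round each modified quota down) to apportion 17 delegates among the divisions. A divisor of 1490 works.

Oakdale 1, Rivermont 4, Pinehurst 6, Claybrook 5, Stonebridge 1

With modified divisor 1490: modified quotas Oakdale 1.151, Rivermont 4.205, Pinehurst 6.038, Claybrook 5.958, Stonebridge 1.884.
Rounding down: Oakdale 1, Rivermont 4, Pinehurst 6, Claybrook 5, Stonebridge 1 (total 17).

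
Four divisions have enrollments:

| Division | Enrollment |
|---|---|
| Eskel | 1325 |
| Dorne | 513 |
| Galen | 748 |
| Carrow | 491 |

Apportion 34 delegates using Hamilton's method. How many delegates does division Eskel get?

Standard divisor: 3077 ÷ 34 ≈ 90.5.
Standard quotas: Eskel 14.641, Dorne 5.669, Galen 8.265, Carrow 5.425.
Lower quotas: Eskel 14, Dorne 5, Galen 8, Carrow 5 (sum 32, leaving 2 seats).
Remainders in descending order: Dorne 0.669, Eskel 0.641, Carrow 0.425, Galen 0.265.
The surplus seats go to Dorne, Eskel.
Eskel receives 15.

15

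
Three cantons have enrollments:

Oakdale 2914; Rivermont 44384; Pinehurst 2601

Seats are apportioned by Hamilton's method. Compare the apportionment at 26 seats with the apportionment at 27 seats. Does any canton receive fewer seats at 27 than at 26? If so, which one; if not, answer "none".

none

At 26 seats: Oakdale 2, Rivermont 23, Pinehurst 1.
At 27 seats: Oakdale 2, Rivermont 24, Pinehurst 1.
No canton's allocation decreased.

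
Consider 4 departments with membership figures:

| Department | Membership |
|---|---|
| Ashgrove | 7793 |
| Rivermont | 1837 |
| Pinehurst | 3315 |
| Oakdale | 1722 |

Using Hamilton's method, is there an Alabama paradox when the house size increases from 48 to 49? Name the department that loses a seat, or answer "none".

At 48 seats: Ashgrove 25, Rivermont 6, Pinehurst 11, Oakdale 6.
At 49 seats: Ashgrove 26, Rivermont 6, Pinehurst 11, Oakdale 6.
No department's allocation decreased.

none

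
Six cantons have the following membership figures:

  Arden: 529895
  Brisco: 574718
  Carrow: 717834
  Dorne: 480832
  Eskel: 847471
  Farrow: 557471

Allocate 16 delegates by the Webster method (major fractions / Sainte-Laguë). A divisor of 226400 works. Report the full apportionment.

Arden=2, Brisco=3, Carrow=3, Dorne=2, Eskel=4, Farrow=2

With modified divisor 226400: modified quotas Arden 2.341, Brisco 2.539, Carrow 3.171, Dorne 2.124, Eskel 3.743, Farrow 2.462.
Rounding to the nearest integer: Arden 2, Brisco 3, Carrow 3, Dorne 2, Eskel 4, Farrow 2 (total 16).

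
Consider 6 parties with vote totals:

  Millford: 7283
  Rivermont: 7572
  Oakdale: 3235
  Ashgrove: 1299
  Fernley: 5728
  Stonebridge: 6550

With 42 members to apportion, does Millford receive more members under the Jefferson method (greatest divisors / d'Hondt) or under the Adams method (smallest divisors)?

Jefferson

Jefferson: Millford 10, Rivermont 10, Oakdale 4, Ashgrove 1, Fernley 8, Stonebridge 9.
Adams: Millford 9, Rivermont 10, Oakdale 4, Ashgrove 2, Fernley 8, Stonebridge 9.
Millford gets 10 under Jefferson and 9 under Adams.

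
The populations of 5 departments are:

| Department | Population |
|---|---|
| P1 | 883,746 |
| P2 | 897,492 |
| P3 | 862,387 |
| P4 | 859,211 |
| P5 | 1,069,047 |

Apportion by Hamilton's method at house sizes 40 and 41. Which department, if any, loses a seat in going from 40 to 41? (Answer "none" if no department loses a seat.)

none

At 40 seats: P1 8, P2 8, P3 8, P4 7, P5 9.
At 41 seats: P1 8, P2 8, P3 8, P4 8, P5 9.
No department's allocation decreased.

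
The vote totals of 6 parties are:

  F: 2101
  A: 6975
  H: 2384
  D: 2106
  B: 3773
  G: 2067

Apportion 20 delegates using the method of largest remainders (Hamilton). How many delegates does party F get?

Total 19406; standard divisor 19406/20 ≈ 970.3.
Standard quotas: F 2.1653, A 7.1885, H 2.4570, D 2.1705, B 3.8885, G 2.1303.
Lower quotas: F 2, A 7, H 2, D 2, B 3, G 2 (sum 18, leaving 2 seats).
Remainders in descending order: B 0.8885, H 0.4570, A 0.1885, D 0.1705, F 0.1653, G 0.1303.
The surplus seats go to B, H.
F receives 2.

2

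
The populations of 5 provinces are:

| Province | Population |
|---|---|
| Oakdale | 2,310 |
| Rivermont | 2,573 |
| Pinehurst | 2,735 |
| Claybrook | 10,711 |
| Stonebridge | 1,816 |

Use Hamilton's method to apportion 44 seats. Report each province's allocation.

Oakdale: 5, Rivermont: 6, Pinehurst: 6, Claybrook: 23, Stonebridge: 4

Standard divisor: 20145 ÷ 44 ≈ 457.841.
Standard quotas: Oakdale 5.0454, Rivermont 5.6199, Pinehurst 5.9737, Claybrook 23.3946, Stonebridge 3.9664.
Lower quotas: Oakdale 5, Rivermont 5, Pinehurst 5, Claybrook 23, Stonebridge 3 (sum 41, leaving 3 seats).
Remainders in descending order: Pinehurst 0.9737, Stonebridge 0.9664, Rivermont 0.6199, Claybrook 0.3946, Oakdale 0.0454.
Largest remainders: Pinehurst, Stonebridge, Rivermont receive the extra seats.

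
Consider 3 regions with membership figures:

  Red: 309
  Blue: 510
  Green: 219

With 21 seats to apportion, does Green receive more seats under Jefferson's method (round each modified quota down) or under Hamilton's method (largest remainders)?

Jefferson: Red 6, Blue 11, Green 4.
Hamilton: Red 6, Blue 10, Green 5.
Green gets 4 under Jefferson and 5 under Hamilton.

Hamilton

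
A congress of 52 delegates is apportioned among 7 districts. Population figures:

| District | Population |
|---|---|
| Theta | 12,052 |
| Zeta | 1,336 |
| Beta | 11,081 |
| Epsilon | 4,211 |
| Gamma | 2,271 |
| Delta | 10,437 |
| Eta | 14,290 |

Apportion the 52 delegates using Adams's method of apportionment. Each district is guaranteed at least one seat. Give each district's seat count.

Standard divisor 55678/52 ≈ 1070.731; standard quotas: Theta 11.256, Zeta 1.248, Beta 10.349, Epsilon 3.933, Gamma 2.121, Delta 9.748, Eta 13.346.
Rounding up gives 12, 2, 11, 4, 3, 10, 14 = 56 seats, so the divisor must be adjusted.
With modified divisor 1150: modified quotas Theta 10.480, Zeta 1.162, Beta 9.636, Epsilon 3.662, Gamma 1.975, Delta 9.076, Eta 12.426.
Rounding up: Theta 11, Zeta 2, Beta 10, Epsilon 4, Gamma 2, Delta 10, Eta 13 (total 52).

Theta: 11; Zeta: 2; Beta: 10; Epsilon: 4; Gamma: 2; Delta: 10; Eta: 13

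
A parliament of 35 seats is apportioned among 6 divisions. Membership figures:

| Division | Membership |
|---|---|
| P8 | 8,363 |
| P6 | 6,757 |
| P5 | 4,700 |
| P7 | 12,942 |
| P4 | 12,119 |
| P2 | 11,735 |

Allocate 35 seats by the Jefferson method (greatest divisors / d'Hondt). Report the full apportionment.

P8 5, P6 4, P5 3, P7 8, P4 8, P2 7

Standard divisor 56616/35 ≈ 1617.6; standard quotas: P8 5.170, P6 4.177, P5 2.906, P7 8.001, P4 7.492, P2 7.255.
Rounding down gives 5, 4, 2, 8, 7, 7 = 33 seats, so the divisor must be adjusted.
With modified divisor 1500: modified quotas P8 5.575, P6 4.505, P5 3.133, P7 8.628, P4 8.079, P2 7.823.
Rounding down: P8 5, P6 4, P5 3, P7 8, P4 8, P2 7 (total 35).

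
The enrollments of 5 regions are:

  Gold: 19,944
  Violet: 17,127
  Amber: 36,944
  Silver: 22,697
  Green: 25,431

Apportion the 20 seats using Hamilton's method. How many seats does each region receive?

Gold: 3, Violet: 3, Amber: 6, Silver: 4, Green: 4

The standard divisor is 122143/20 ≈ 6107.15.
Standard quotas: Gold 3.2657, Violet 2.8044, Amber 6.0493, Silver 3.7165, Green 4.1641.
Lower quotas: Gold 3, Violet 2, Amber 6, Silver 3, Green 4 (sum 18, leaving 2 seats).
Remainders in descending order: Violet 0.8044, Silver 0.7165, Gold 0.2657, Green 0.1641, Amber 0.0493.
Largest remainders: Violet, Silver receive the extra seats.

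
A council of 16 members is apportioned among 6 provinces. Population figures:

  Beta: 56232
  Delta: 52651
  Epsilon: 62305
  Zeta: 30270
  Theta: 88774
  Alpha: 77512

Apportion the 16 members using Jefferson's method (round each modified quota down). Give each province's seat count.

Beta=2, Delta=2, Epsilon=3, Zeta=1, Theta=4, Alpha=4

Standard divisor 367744/16 ≈ 22984; standard quotas: Beta 2.447, Delta 2.291, Epsilon 2.711, Zeta 1.317, Theta 3.862, Alpha 3.372.
Rounding down gives 2, 2, 2, 1, 3, 3 = 13 seats, so the divisor must be adjusted.
With modified divisor 19100: modified quotas Beta 2.944, Delta 2.757, Epsilon 3.262, Zeta 1.585, Theta 4.648, Alpha 4.058.
Rounding down: Beta 2, Delta 2, Epsilon 3, Zeta 1, Theta 4, Alpha 4 (total 16).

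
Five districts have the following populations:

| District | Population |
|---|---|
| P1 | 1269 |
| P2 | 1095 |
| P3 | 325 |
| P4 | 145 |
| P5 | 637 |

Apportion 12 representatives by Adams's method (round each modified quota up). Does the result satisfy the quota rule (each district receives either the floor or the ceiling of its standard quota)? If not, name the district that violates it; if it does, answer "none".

Standard quotas: P1 4.387, P2 3.786, P3 1.124, P4 0.501, P5 2.202.
Adams allocation: P1 4, P2 4, P3 1, P4 1, P5 2.
Every allocation lies between the lower and upper quota.

none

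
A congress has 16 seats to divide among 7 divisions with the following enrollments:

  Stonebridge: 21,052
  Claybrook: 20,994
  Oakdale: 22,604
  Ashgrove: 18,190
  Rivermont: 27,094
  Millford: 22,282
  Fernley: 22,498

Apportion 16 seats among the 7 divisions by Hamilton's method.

Stonebridge: 2, Claybrook: 2, Oakdale: 3, Ashgrove: 2, Rivermont: 3, Millford: 2, Fernley: 2

The standard divisor is 154714/16 ≈ 9669.625.
Standard quotas: Stonebridge 2.1771, Claybrook 2.1711, Oakdale 2.3376, Ashgrove 1.8811, Rivermont 2.8020, Millford 2.3043, Fernley 2.3267.
Lower quotas: Stonebridge 2, Claybrook 2, Oakdale 2, Ashgrove 1, Rivermont 2, Millford 2, Fernley 2 (sum 13, leaving 3 seats).
Remainders in descending order: Ashgrove 0.8811, Rivermont 0.8020, Oakdale 0.3376, Fernley 0.3267, Millford 0.3043, Stonebridge 0.1771, Claybrook 0.1711.
The surplus seats go to Ashgrove, Rivermont, Oakdale.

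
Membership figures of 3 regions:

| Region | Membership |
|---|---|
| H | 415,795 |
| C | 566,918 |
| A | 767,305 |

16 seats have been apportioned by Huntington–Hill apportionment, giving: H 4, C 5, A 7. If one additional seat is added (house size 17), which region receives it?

C

Priority for the next seat is population ÷ (√(s·(s+1))).
Priorities: H 92974.588, C 103504.592, A 102535.444.
Highest priority: C.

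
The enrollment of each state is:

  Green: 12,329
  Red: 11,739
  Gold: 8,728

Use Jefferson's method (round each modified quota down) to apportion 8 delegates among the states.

Green 3; Red 3; Gold 2

Standard divisor 32796/8 ≈ 4099.5; standard quotas: Green 3.007, Red 2.864, Gold 2.129.
Rounding down gives 3, 2, 2 = 7 seats, so the divisor must be adjusted.
With modified divisor 3500: modified quotas Green 3.523, Red 3.354, Gold 2.494.
Rounding down: Green 3, Red 3, Gold 2 (total 8).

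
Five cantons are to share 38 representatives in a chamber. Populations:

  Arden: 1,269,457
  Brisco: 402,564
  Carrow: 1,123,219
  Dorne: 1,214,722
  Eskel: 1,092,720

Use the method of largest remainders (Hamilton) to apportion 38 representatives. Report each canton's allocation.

Total 5102682; standard divisor 5102682/38 ≈ 134281.105.
Standard quotas: Arden 9.4537, Brisco 2.9979, Carrow 8.3647, Dorne 9.0461, Eskel 8.1376.
Lower quotas: Arden 9, Brisco 2, Carrow 8, Dorne 9, Eskel 8 (sum 36, leaving 2 seats).
Remainders in descending order: Brisco 0.9979, Arden 0.4537, Carrow 0.3647, Eskel 0.1376, Dorne 0.0461.
The surplus seats go to Brisco, Arden.

Arden=10, Brisco=3, Carrow=8, Dorne=9, Eskel=8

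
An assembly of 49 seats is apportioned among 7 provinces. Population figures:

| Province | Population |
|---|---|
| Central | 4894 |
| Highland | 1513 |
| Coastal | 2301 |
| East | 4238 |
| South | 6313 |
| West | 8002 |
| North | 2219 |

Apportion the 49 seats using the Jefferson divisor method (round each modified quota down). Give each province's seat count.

Central 8, Highland 2, Coastal 4, East 7, South 11, West 14, North 3

Standard divisor 29480/49 ≈ 601.633; standard quotas: Central 8.135, Highland 2.515, Coastal 3.825, East 7.044, South 10.493, West 13.300, North 3.688.
Rounding down gives 8, 2, 3, 7, 10, 13, 3 = 46 seats, so the divisor must be adjusted.
With modified divisor 560: modified quotas Central 8.739, Highland 2.702, Coastal 4.109, East 7.568, South 11.273, West 14.289, North 3.962.
Rounding down: Central 8, Highland 2, Coastal 4, East 7, South 11, West 14, North 3 (total 49).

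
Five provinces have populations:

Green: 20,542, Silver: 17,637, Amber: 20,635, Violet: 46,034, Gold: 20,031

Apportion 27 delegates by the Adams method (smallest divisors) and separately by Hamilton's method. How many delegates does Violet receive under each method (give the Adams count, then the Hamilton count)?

Adams: Green 5, Silver 4, Amber 5, Violet 9, Gold 4.
Hamilton: Green 4, Silver 4, Amber 5, Violet 10, Gold 4.
Violet gets 9 under Adams and 10 under Hamilton.

9 and 10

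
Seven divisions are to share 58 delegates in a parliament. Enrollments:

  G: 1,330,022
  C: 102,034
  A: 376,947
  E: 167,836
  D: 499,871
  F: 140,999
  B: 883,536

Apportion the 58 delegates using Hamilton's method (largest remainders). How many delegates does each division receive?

Total 3501245; standard divisor 3501245/58 ≈ 60366.293.
Standard quotas: G 22.0325, C 1.6902, A 6.2443, E 2.7803, D 8.2806, F 2.3357, B 14.6362.
Lower quotas: G 22, C 1, A 6, E 2, D 8, F 2, B 14 (sum 55, leaving 3 seats).
Remainders in descending order: E 0.7803, C 0.6902, B 0.6362, F 0.3357, D 0.2806, A 0.2443, G 0.0325.
The surplus seats go to E, C, B.

G=22; C=2; A=6; E=3; D=8; F=2; B=15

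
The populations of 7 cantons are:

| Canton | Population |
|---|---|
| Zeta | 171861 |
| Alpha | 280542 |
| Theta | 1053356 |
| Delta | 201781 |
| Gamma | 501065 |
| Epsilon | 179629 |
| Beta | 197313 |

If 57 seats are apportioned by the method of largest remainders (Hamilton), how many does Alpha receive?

Total 2585547; standard divisor 2585547/57 ≈ 45360.474.
Standard quotas: Zeta 3.7888, Alpha 6.1847, Theta 23.2219, Delta 4.4484, Gamma 11.0463, Epsilon 3.9600, Beta 4.3499.
Lower quotas: Zeta 3, Alpha 6, Theta 23, Delta 4, Gamma 11, Epsilon 3, Beta 4 (sum 54, leaving 3 seats).
Remainders in descending order: Epsilon 0.9600, Zeta 0.7888, Delta 0.4484, Beta 0.3499, Theta 0.2219, Alpha 0.1847, Gamma 0.0463.
Largest remainders: Epsilon, Zeta, Delta receive the extra seats.
Alpha receives 6.

6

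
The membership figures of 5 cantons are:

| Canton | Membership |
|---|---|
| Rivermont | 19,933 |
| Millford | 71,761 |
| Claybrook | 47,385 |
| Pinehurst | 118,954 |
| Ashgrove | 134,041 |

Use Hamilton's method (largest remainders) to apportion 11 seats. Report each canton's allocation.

The standard divisor is 392074/11 ≈ 35643.091.
Standard quotas: Rivermont 0.5592, Millford 2.0133, Claybrook 1.3294, Pinehurst 3.3374, Ashgrove 3.7606.
Lower quotas: Rivermont 0, Millford 2, Claybrook 1, Pinehurst 3, Ashgrove 3 (sum 9, leaving 2 seats).
Remainders in descending order: Ashgrove 0.7606, Rivermont 0.5592, Pinehurst 0.3374, Claybrook 0.3294, Millford 0.0133.
The surplus seats go to Ashgrove, Rivermont.

Rivermont 1, Millford 2, Claybrook 1, Pinehurst 3, Ashgrove 4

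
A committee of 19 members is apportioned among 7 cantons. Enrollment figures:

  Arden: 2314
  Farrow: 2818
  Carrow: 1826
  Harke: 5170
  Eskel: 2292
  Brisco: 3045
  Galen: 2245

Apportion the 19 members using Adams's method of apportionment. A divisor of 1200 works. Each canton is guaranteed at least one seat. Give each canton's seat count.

With modified divisor 1200: modified quotas Arden 1.928, Farrow 2.348, Carrow 1.522, Harke 4.308, Eskel 1.910, Brisco 2.538, Galen 1.871.
Rounding up: Arden 2, Farrow 3, Carrow 2, Harke 5, Eskel 2, Brisco 3, Galen 2 (total 19).

Arden: 2; Farrow: 3; Carrow: 2; Harke: 5; Eskel: 2; Brisco: 3; Galen: 2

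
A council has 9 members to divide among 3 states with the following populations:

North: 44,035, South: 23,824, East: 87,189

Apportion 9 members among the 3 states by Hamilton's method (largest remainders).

North: 3; South: 1; East: 5

The standard divisor is 155048/9 ≈ 17227.556.
Standard quotas: North 2.5561, South 1.3829, East 5.0610.
Lower quotas: North 2, South 1, East 5 (sum 8, leaving 1 seat).
Remainders in descending order: North 0.5561, South 0.3829, East 0.0610.
The surplus seat goes to North.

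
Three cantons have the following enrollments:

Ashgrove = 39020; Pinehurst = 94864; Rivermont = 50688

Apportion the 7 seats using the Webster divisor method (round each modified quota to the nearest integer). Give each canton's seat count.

Ashgrove: 1, Pinehurst: 4, Rivermont: 2

Standard divisor 184572/7 ≈ 26367.429; standard quotas: Ashgrove 1.480, Pinehurst 3.598, Rivermont 1.922.
Rounding to the nearest integer gives Ashgrove 1, Pinehurst 4, Rivermont 2 — total 7, matching the house size, so no adjustment is needed.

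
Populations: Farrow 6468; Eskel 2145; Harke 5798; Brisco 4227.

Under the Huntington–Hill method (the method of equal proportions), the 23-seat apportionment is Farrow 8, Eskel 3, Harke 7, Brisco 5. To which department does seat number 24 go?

Harke

Priority for the next seat is population ÷ (√(s·(s+1))).
Priorities: Farrow 762.261, Eskel 619.208, Harke 774.790, Brisco 771.741.
Highest priority: Harke.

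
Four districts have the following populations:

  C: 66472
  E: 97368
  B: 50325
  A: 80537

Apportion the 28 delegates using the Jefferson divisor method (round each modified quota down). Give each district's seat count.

Standard divisor 294702/28 ≈ 10525.071; standard quotas: C 6.316, E 9.251, B 4.781, A 7.652.
Rounding down gives 6, 9, 4, 7 = 26 seats, so the divisor must be adjusted.
With modified divisor 9900: modified quotas C 6.714, E 9.835, B 5.083, A 8.135.
Rounding down: C 6, E 9, B 5, A 8 (total 28).

C 6; E 9; B 5; A 8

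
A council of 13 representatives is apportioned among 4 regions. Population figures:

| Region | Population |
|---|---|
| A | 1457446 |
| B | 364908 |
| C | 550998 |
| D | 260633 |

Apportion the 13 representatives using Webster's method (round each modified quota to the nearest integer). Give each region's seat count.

A: 7, B: 2, C: 3, D: 1

Standard divisor 2633985/13 ≈ 202614.231; standard quotas: A 7.193, B 1.801, C 2.719, D 1.286.
Rounding to the nearest integer gives A 7, B 2, C 3, D 1 — total 13, matching the house size, so no adjustment is needed.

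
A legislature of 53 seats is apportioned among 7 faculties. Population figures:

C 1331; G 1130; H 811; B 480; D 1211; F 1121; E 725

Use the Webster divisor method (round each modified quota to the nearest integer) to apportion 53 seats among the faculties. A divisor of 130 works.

With modified divisor 130: modified quotas C 10.238, G 8.692, H 6.238, B 3.692, D 9.315, F 8.623, E 5.577.
Rounding to the nearest integer: C 10, G 9, H 6, B 4, D 9, F 9, E 6 (total 53).

C 10; G 9; H 6; B 4; D 9; F 9; E 6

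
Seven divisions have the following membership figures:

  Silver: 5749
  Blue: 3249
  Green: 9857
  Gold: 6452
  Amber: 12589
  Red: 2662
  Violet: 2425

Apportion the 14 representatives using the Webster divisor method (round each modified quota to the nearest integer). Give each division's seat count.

Standard divisor 42983/14 ≈ 3070.214; standard quotas: Silver 1.873, Blue 1.058, Green 3.211, Gold 2.101, Amber 4.100, Red 0.867, Violet 0.790.
Rounding to the nearest integer gives Silver 2, Blue 1, Green 3, Gold 2, Amber 4, Red 1, Violet 1 — total 14, matching the house size, so no adjustment is needed.

Silver=2, Blue=1, Green=3, Gold=2, Amber=4, Red=1, Violet=1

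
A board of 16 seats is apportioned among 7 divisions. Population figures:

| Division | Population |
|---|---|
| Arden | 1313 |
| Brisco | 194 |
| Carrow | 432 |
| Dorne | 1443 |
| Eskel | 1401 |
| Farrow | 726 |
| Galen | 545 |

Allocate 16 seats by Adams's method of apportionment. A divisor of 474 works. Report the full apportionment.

With modified divisor 474: modified quotas Arden 2.770, Brisco 0.409, Carrow 0.911, Dorne 3.044, Eskel 2.956, Farrow 1.532, Galen 1.150.
Rounding up: Arden 3, Brisco 1, Carrow 1, Dorne 4, Eskel 3, Farrow 2, Galen 2 (total 16).

Arden: 3; Brisco: 1; Carrow: 1; Dorne: 4; Eskel: 3; Farrow: 2; Galen: 2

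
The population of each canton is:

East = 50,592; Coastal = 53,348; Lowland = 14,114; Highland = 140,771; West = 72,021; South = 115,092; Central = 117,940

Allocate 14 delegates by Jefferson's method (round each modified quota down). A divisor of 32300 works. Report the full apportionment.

With modified divisor 32300: modified quotas East 1.566, Coastal 1.652, Lowland 0.437, Highland 4.358, West 2.230, South 3.563, Central 3.651.
Rounding down: East 1, Coastal 1, Lowland 0, Highland 4, West 2, South 3, Central 3 (total 14).

East: 1; Coastal: 1; Lowland: 0; Highland: 4; West: 2; South: 3; Central: 3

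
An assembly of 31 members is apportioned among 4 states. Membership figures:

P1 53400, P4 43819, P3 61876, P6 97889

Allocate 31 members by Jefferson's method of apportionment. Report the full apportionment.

P1 6, P4 5, P3 8, P6 12

Standard divisor 256984/31 ≈ 8289.806; standard quotas: P1 6.442, P4 5.286, P3 7.464, P6 11.808.
Rounding down gives 6, 5, 7, 11 = 29 seats, so the divisor must be adjusted.
With modified divisor 7700: modified quotas P1 6.935, P4 5.691, P3 8.036, P6 12.713.
Rounding down: P1 6, P4 5, P3 8, P6 12 (total 31).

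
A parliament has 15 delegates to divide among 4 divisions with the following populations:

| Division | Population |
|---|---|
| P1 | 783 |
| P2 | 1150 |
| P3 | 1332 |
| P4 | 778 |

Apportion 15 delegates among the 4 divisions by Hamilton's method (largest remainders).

The standard divisor is 4043/15 ≈ 269.533.
Standard quotas: P1 2.905, P2 4.267, P3 4.942, P4 2.886.
Lower quotas: P1 2, P2 4, P3 4, P4 2 (sum 12, leaving 3 seats).
Remainders in descending order: P3 0.942, P1 0.905, P4 0.886, P2 0.267.
Largest remainders: P3, P1, P4 receive the extra seats.

P1 3; P2 4; P3 5; P4 3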